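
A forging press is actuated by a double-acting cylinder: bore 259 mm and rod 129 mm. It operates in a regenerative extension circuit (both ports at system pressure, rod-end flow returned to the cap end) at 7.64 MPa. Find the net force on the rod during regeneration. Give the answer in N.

F ≈ 99900 N

With equal pressure on both faces, forces on the annular region cancel; the net push is pressure × rod cross-section.
Rod cross-section A_rod = π/4 × (129 mm)² = 13070 mm^2
F = P × A_rod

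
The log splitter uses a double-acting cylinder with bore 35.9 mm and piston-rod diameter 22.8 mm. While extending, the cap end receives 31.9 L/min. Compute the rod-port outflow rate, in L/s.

Q_out ≈ 0.317 L/s

Cap-side area A_cap = π/4 × (35.9 mm)² = 1012 mm^2
Rod-side annular area A_ann = π/4 × (35.9² − 22.8²) = 603.9 mm^2
Piston speed v = Q_in/A_cap; rod-end outflow Q_out = v × A_ann = Q_in × A_ann/A_cap.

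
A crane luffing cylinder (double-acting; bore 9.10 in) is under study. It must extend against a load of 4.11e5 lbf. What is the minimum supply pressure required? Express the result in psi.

Cap-side area A_cap = π/4 × (9.10 in)² = 65.04 in^2
P = F / A = 4.11e5 lbf / A

P ≈ 6320 psi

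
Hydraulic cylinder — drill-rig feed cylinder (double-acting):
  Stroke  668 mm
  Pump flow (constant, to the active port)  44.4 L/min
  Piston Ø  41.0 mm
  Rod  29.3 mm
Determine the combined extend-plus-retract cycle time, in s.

Cap-side area A_cap = π/4 × (41.0 mm)² = 1320 mm^2
Rod-side annular area A_ann = π/4 × (41.0² − 29.3²) = 646.0 mm^2
t_ext = A_cap·L/Q = 1.192 s
t_ret = A_ann·L/Q = 0.5831 s
t_cycle = t_ext + t_ret

t ≈ 1.77 s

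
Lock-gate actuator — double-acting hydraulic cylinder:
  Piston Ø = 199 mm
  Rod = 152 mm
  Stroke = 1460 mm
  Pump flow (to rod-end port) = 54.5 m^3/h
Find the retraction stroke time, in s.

Rod-side annular area A_ann = π/4 × (199² − 152²) = 12960 mm^2
Swept volume V = A × L; t = V / Q = A·L / Q

t ≈ 1.25 s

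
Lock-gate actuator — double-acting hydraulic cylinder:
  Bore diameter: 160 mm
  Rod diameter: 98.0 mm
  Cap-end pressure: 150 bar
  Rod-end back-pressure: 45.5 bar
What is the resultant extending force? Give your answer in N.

Cap-side area A_cap = π/4 × (160 mm)² = 20110 mm^2
Rod-side annular area A_ann = π/4 × (160² − 98.0²) = 12560 mm^2
Net thrust = P_cap·A_cap − P_rod·A_ann = 3.016e5 N − 57160 N

F ≈ 2.44e5 N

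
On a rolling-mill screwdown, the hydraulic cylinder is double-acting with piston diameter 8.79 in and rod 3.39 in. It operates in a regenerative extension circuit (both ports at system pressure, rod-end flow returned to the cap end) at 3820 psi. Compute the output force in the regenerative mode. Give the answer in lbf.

F ≈ 34500 lbf

With equal pressure on both faces, forces on the annular region cancel; the net push is pressure × rod cross-section.
Rod cross-section A_rod = π/4 × (3.39 in)² = 9.026 in^2
F = P × A_rod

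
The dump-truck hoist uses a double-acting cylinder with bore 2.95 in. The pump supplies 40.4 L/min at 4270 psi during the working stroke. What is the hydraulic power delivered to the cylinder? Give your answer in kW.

Hydraulic power = P × Q

W ≈ 19.8 kW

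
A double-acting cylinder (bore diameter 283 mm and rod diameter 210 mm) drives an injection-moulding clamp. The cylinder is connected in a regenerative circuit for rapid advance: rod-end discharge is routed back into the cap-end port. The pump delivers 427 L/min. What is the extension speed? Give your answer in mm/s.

v ≈ 205 mm/s

In regeneration the rod-end outflow joins the pump flow into the cap end, so the net volume the pump must supply per unit advance equals the rod cross-section area.
Rod cross-section A_rod = π/4 × (210 mm)² = 34640 mm^2
v = Q_pump / A_rod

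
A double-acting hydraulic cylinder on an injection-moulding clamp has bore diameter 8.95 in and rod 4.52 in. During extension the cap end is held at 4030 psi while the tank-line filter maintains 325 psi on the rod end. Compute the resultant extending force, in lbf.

Cap-side area A_cap = π/4 × (8.95 in)² = 62.91 in^2
Rod-side annular area A_ann = π/4 × (8.95² − 4.52²) = 46.87 in^2
Net thrust = P_cap·A_cap − P_rod·A_ann = 2.535e5 lbf − 15230 lbf

F ≈ 2.38e5 lbf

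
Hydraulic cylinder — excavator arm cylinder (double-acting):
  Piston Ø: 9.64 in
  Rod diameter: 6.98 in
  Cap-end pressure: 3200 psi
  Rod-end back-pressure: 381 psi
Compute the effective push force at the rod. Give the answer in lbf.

F ≈ 2.20e5 lbf

Cap-side area A_cap = π/4 × (9.64 in)² = 72.99 in^2
Rod-side annular area A_ann = π/4 × (9.64² − 6.98²) = 34.72 in^2
Net thrust = P_cap·A_cap − P_rod·A_ann = 2.336e5 lbf − 13230 lbf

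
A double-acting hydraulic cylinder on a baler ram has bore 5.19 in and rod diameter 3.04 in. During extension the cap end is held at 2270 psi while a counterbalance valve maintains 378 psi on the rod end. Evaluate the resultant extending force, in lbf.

Cap-side area A_cap = π/4 × (5.19 in)² = 21.16 in^2
Rod-side annular area A_ann = π/4 × (5.19² − 3.04²) = 13.90 in^2
Net thrust = P_cap·A_cap − P_rod·A_ann = 48020 lbf − 5253 lbf

F ≈ 42800 lbf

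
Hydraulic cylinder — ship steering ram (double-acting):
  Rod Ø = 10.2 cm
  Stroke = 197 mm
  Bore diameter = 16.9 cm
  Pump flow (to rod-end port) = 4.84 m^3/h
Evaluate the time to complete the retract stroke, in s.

t ≈ 2.09 s

Rod-side annular area A_ann = π/4 × (16.9² − 10.2²) = 142.6 cm^2
Swept volume V = A × L; t = V / Q = A·L / Q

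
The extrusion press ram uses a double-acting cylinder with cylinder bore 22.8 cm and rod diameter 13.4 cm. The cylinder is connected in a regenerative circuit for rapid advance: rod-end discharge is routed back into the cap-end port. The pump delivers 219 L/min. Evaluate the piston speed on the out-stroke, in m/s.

v ≈ 0.259 m/s

In regeneration the rod-end outflow joins the pump flow into the cap end, so the net volume the pump must supply per unit advance equals the rod cross-section area.
Rod cross-section A_rod = π/4 × (13.4 cm)² = 141.0 cm^2
v = Q_pump / A_rod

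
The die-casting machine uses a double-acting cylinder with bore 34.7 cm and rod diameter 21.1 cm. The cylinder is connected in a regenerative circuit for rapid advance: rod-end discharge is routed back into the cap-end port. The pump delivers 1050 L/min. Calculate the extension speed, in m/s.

In regeneration the rod-end outflow joins the pump flow into the cap end, so the net volume the pump must supply per unit advance equals the rod cross-section area.
Rod cross-section A_rod = π/4 × (21.1 cm)² = 349.7 cm^2
v = Q_pump / A_rod

v ≈ 0.500 m/s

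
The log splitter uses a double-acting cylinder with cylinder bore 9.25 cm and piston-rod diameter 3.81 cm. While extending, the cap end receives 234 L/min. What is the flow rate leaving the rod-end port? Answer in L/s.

Q_out ≈ 3.24 L/s

Cap-side area A_cap = π/4 × (9.25 cm)² = 67.20 cm^2
Rod-side annular area A_ann = π/4 × (9.25² − 3.81²) = 55.80 cm^2
Piston speed v = Q_in/A_cap; rod-end outflow Q_out = v × A_ann = Q_in × A_ann/A_cap.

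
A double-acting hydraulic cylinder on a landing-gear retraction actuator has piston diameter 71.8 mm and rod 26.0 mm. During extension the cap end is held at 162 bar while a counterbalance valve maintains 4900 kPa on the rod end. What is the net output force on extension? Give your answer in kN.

F ≈ 48.4 kN

Cap-side area A_cap = π/4 × (71.8 mm)² = 4049 mm^2
Rod-side annular area A_ann = π/4 × (71.8² − 26.0²) = 3518 mm^2
Net thrust = P_cap·A_cap − P_rod·A_ann = 65.59 kN − 17.24 kN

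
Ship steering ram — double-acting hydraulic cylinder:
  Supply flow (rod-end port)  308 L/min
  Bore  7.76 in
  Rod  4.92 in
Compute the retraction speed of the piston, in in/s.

v ≈ 11.1 in/s

Rod-side annular area A_ann = π/4 × (7.76² − 4.92²) = 28.28 in^2
Flow into the rod-end port fills the annular volume.
v = Q / A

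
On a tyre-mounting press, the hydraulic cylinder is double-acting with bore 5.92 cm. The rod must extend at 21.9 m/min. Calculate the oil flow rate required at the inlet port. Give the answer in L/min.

Q ≈ 60.3 L/min

Cap-side area A_cap = π/4 × (5.92 cm)² = 27.53 cm^2
Q = A × v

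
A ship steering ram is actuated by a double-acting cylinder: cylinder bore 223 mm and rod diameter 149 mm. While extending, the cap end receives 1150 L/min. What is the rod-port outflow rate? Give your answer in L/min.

Cap-side area A_cap = π/4 × (223 mm)² = 39060 mm^2
Rod-side annular area A_ann = π/4 × (223² − 149²) = 21620 mm^2
Piston speed v = Q_in/A_cap; rod-end outflow Q_out = v × A_ann = Q_in × A_ann/A_cap.

Q_out ≈ 637 L/min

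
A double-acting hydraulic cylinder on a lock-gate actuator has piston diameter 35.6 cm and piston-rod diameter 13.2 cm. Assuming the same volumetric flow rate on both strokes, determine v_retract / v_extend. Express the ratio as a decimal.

v_ret/v_ext ≈ 1.16

Cap-side area A_cap = π/4 × (35.6 cm)² = 995.4 cm^2
Rod-side annular area A_ann = π/4 × (35.6² − 13.2²) = 858.5 cm^2
For equal Q, v ∝ 1/A, so v_ret/v_ext = A_cap/A_ann.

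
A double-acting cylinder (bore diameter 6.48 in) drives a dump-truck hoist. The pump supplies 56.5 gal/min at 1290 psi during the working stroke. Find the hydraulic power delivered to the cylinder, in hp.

Hydraulic power = P × Q

W ≈ 42.5 hp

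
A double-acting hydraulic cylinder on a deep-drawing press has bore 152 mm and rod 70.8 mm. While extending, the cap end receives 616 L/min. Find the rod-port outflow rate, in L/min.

Q_out ≈ 482 L/min

Cap-side area A_cap = π/4 × (152 mm)² = 18150 mm^2
Rod-side annular area A_ann = π/4 × (152² − 70.8²) = 14210 mm^2
Piston speed v = Q_in/A_cap; rod-end outflow Q_out = v × A_ann = Q_in × A_ann/A_cap.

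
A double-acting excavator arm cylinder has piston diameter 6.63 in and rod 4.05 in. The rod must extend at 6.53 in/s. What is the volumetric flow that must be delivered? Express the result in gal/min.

Q ≈ 58.6 gal/min

Cap-side area A_cap = π/4 × (6.63 in)² = 34.52 in^2
Q = A × v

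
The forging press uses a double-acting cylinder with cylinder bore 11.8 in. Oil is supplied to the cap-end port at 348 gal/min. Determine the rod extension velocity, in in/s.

Cap-side area A_cap = π/4 × (11.8 in)² = 109.4 in^2
v = Q / A

v ≈ 12.3 in/s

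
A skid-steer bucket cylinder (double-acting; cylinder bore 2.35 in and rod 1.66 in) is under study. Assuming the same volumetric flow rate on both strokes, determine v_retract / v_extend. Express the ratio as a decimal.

v_ret/v_ext ≈ 2.00

Cap-side area A_cap = π/4 × (2.35 in)² = 4.337 in^2
Rod-side annular area A_ann = π/4 × (2.35² − 1.66²) = 2.173 in^2
For equal Q, v ∝ 1/A, so v_ret/v_ext = A_cap/A_ann.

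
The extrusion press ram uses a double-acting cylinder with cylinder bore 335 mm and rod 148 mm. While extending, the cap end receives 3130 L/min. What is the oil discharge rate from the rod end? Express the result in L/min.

Cap-side area A_cap = π/4 × (335 mm)² = 88140 mm^2
Rod-side annular area A_ann = π/4 × (335² − 148²) = 70940 mm^2
Piston speed v = Q_in/A_cap; rod-end outflow Q_out = v × A_ann = Q_in × A_ann/A_cap.

Q_out ≈ 2520 L/min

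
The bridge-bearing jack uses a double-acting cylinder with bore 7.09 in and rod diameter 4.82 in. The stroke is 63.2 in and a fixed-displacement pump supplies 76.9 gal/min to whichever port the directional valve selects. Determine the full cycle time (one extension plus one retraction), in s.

t ≈ 13.0 s

Cap-side area A_cap = π/4 × (7.09 in)² = 39.48 in^2
Rod-side annular area A_ann = π/4 × (7.09² − 4.82²) = 21.23 in^2
t_ext = A_cap·L/Q = 8.428 s
t_ret = A_ann·L/Q = 4.533 s
t_cycle = t_ext + t_ret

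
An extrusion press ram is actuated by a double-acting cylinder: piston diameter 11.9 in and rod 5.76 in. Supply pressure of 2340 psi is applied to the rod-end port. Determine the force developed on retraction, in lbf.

F ≈ 1.99e5 lbf

Rod-side annular area A_ann = π/4 × (11.9² − 5.76²) = 85.16 in^2
On retraction the pressure acts on the annular area (bore minus rod).
F = P × A_ann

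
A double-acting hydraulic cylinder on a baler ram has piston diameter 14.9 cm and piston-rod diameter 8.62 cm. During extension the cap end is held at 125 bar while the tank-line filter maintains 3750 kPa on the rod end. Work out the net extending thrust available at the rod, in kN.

Cap-side area A_cap = π/4 × (14.9 cm)² = 174.4 cm^2
Rod-side annular area A_ann = π/4 × (14.9² − 8.62²) = 116.0 cm^2
Net thrust = P_cap·A_cap − P_rod·A_ann = 218.0 kN − 43.50 kN

F ≈ 174 kN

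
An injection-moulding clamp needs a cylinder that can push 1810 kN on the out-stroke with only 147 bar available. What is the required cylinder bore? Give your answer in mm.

Extension force acts on the full piston face: F = P × (π/4)D².
D = √(4F / (πP)) = √(4 × 1810 kN / (π × 147 bar))

D ≈ 396 mm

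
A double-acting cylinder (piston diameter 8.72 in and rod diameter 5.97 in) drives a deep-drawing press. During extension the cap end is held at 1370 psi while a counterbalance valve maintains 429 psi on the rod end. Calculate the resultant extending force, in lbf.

F ≈ 68200 lbf

Cap-side area A_cap = π/4 × (8.72 in)² = 59.72 in^2
Rod-side annular area A_ann = π/4 × (8.72² − 5.97²) = 31.73 in^2
Net thrust = P_cap·A_cap − P_rod·A_ann = 81820 lbf − 13610 lbf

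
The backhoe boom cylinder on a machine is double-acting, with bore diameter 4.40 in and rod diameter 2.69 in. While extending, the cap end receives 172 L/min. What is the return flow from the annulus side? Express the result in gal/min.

Cap-side area A_cap = π/4 × (4.40 in)² = 15.21 in^2
Rod-side annular area A_ann = π/4 × (4.40² − 2.69²) = 9.522 in^2
Piston speed v = Q_in/A_cap; rod-end outflow Q_out = v × A_ann = Q_in × A_ann/A_cap.

Q_out ≈ 28.5 gal/min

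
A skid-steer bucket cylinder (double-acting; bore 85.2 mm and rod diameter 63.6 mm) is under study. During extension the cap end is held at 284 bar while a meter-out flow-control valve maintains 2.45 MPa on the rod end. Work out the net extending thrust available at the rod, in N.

Cap-side area A_cap = π/4 × (85.2 mm)² = 5701 mm^2
Rod-side annular area A_ann = π/4 × (85.2² − 63.6²) = 2524 mm^2
Net thrust = P_cap·A_cap − P_rod·A_ann = 1.619e5 N − 6185 N

F ≈ 1.56e5 N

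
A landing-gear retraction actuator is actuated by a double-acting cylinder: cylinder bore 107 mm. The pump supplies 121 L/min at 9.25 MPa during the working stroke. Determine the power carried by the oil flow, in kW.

W ≈ 18.7 kW

Hydraulic power = P × Q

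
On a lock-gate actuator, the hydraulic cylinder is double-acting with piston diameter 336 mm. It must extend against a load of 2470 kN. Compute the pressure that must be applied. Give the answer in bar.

Cap-side area A_cap = π/4 × (336 mm)² = 88670 mm^2
P = F / A = 2470 kN / A

P ≈ 279 bar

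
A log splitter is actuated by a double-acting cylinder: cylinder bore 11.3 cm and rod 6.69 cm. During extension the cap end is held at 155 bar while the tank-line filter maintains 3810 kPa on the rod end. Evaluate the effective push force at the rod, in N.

F ≈ 1.31e5 N

Cap-side area A_cap = π/4 × (11.3 cm)² = 100.3 cm^2
Rod-side annular area A_ann = π/4 × (11.3² − 6.69²) = 65.14 cm^2
Net thrust = P_cap·A_cap − P_rod·A_ann = 1.554e5 N − 24820 N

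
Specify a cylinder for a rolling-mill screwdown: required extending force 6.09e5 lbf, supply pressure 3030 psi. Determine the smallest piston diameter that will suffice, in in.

D ≈ 16.0 in

Extension force acts on the full piston face: F = P × (π/4)D².
D = √(4F / (πP)) = √(4 × 6.09e5 lbf / (π × 3030 psi))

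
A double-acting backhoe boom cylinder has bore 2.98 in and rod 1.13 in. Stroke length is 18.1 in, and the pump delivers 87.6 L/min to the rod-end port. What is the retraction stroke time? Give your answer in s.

Rod-side annular area A_ann = π/4 × (2.98² − 1.13²) = 5.972 in^2
Swept volume V = A × L; t = V / Q = A·L / Q

t ≈ 1.21 s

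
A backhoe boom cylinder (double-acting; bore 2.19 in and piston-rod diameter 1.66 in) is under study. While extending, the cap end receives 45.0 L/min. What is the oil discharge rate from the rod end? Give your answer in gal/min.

Q_out ≈ 5.06 gal/min

Cap-side area A_cap = π/4 × (2.19 in)² = 3.767 in^2
Rod-side annular area A_ann = π/4 × (2.19² − 1.66²) = 1.603 in^2
Piston speed v = Q_in/A_cap; rod-end outflow Q_out = v × A_ann = Q_in × A_ann/A_cap.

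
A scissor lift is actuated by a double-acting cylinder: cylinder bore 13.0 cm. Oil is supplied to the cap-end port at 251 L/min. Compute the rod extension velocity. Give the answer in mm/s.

Cap-side area A_cap = π/4 × (13.0 cm)² = 132.7 cm^2
v = Q / A

v ≈ 315 mm/s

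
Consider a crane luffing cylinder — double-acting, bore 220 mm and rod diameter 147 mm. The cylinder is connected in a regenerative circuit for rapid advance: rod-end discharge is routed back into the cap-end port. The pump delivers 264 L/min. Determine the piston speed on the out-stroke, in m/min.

v ≈ 15.6 m/min

In regeneration the rod-end outflow joins the pump flow into the cap end, so the net volume the pump must supply per unit advance equals the rod cross-section area.
Rod cross-section A_rod = π/4 × (147 mm)² = 16970 mm^2
v = Q_pump / A_rod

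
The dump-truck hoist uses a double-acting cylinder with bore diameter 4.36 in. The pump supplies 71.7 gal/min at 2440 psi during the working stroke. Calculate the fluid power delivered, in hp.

Hydraulic power = P × Q

W ≈ 102 hp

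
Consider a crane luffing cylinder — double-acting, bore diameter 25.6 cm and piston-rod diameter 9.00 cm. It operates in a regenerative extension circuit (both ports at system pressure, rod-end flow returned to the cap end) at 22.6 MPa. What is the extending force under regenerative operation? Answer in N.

With equal pressure on both faces, forces on the annular region cancel; the net push is pressure × rod cross-section.
Rod cross-section A_rod = π/4 × (9.00 cm)² = 63.62 cm^2
F = P × A_rod

F ≈ 1.44e5 N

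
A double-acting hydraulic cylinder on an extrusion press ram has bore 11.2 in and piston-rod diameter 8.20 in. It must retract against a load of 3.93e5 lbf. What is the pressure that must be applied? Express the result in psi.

P ≈ 8600 psi

Rod-side annular area A_ann = π/4 × (11.2² − 8.20²) = 45.71 in^2
Retraction: pressure acts on the annular area.
P = F / A = 3.93e5 lbf / A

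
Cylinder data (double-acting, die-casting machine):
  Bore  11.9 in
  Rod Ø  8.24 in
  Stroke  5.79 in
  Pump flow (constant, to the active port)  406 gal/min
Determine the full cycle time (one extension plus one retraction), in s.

Cap-side area A_cap = π/4 × (11.9 in)² = 111.2 in^2
Rod-side annular area A_ann = π/4 × (11.9² − 8.24²) = 57.89 in^2
t_ext = A_cap·L/Q = 0.4120 s
t_ret = A_ann·L/Q = 0.2144 s
t_cycle = t_ext + t_ret

t ≈ 0.626 s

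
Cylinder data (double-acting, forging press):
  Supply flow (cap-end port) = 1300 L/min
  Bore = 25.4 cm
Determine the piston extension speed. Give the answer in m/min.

Cap-side area A_cap = π/4 × (25.4 cm)² = 506.7 cm^2
v = Q / A

v ≈ 25.7 m/min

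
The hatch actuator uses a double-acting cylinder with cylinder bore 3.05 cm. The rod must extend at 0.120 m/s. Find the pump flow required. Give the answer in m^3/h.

Cap-side area A_cap = π/4 × (3.05 cm)² = 7.306 cm^2
Q = A × v

Q ≈ 0.316 m^3/h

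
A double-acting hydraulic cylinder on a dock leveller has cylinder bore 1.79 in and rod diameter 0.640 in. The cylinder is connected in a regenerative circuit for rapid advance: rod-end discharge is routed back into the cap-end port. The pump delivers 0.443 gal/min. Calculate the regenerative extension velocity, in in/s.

v ≈ 5.30 in/s

In regeneration the rod-end outflow joins the pump flow into the cap end, so the net volume the pump must supply per unit advance equals the rod cross-section area.
Rod cross-section A_rod = π/4 × (0.640 in)² = 0.3217 in^2
v = Q_pump / A_rod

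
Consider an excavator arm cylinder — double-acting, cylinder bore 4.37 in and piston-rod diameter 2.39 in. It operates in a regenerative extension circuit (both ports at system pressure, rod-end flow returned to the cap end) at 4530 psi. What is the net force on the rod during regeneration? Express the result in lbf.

With equal pressure on both faces, forces on the annular region cancel; the net push is pressure × rod cross-section.
Rod cross-section A_rod = π/4 × (2.39 in)² = 4.486 in^2
F = P × A_rod

F ≈ 20300 lbf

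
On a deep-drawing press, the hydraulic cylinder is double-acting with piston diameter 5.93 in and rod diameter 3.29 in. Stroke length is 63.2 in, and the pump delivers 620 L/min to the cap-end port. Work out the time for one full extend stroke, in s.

Cap-side area A_cap = π/4 × (5.93 in)² = 27.62 in^2
Swept volume V = A × L; t = V / Q = A·L / Q

t ≈ 2.77 s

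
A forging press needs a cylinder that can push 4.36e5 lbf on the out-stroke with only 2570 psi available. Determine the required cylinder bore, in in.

D ≈ 14.7 in

Extension force acts on the full piston face: F = P × (π/4)D².
D = √(4F / (πP)) = √(4 × 4.36e5 lbf / (π × 2570 psi))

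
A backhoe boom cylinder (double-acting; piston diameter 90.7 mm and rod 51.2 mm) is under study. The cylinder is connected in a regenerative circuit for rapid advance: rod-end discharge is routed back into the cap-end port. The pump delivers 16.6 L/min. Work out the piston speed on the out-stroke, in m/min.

v ≈ 8.06 m/min

In regeneration the rod-end outflow joins the pump flow into the cap end, so the net volume the pump must supply per unit advance equals the rod cross-section area.
Rod cross-section A_rod = π/4 × (51.2 mm)² = 2059 mm^2
v = Q_pump / A_rod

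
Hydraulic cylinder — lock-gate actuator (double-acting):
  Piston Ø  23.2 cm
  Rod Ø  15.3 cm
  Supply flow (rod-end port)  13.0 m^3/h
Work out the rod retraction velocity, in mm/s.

v ≈ 151 mm/s

Rod-side annular area A_ann = π/4 × (23.2² − 15.3²) = 238.9 cm^2
Flow into the rod-end port fills the annular volume.
v = Q / A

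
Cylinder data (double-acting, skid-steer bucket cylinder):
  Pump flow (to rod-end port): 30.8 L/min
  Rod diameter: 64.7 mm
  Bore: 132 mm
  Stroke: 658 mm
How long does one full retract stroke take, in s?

Rod-side annular area A_ann = π/4 × (132² − 64.7²) = 10400 mm^2
Swept volume V = A × L; t = V / Q = A·L / Q

t ≈ 13.3 s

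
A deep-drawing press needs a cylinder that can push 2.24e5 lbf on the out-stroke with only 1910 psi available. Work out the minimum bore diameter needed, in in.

Extension force acts on the full piston face: F = P × (π/4)D².
D = √(4F / (πP)) = √(4 × 2.24e5 lbf / (π × 1910 psi))

D ≈ 12.2 in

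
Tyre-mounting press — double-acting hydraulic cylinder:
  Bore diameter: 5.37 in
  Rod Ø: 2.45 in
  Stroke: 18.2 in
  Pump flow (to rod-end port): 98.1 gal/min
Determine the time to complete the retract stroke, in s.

t ≈ 0.864 s

Rod-side annular area A_ann = π/4 × (5.37² − 2.45²) = 17.93 in^2
Swept volume V = A × L; t = V / Q = A·L / Q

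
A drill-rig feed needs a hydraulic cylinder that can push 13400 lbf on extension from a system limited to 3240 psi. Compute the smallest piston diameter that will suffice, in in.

Extension force acts on the full piston face: F = P × (π/4)D².
D = √(4F / (πP)) = √(4 × 13400 lbf / (π × 3240 psi))

D ≈ 2.29 in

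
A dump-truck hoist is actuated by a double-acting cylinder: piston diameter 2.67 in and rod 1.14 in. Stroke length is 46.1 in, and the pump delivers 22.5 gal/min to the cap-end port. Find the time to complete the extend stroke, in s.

t ≈ 2.98 s

Cap-side area A_cap = π/4 × (2.67 in)² = 5.599 in^2
Swept volume V = A × L; t = V / Q = A·L / Q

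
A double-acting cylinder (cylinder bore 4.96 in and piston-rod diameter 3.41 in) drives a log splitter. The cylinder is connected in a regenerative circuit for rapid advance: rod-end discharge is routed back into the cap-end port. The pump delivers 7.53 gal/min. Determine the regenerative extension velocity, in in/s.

In regeneration the rod-end outflow joins the pump flow into the cap end, so the net volume the pump must supply per unit advance equals the rod cross-section area.
Rod cross-section A_rod = π/4 × (3.41 in)² = 9.133 in^2
v = Q_pump / A_rod

v ≈ 3.17 in/s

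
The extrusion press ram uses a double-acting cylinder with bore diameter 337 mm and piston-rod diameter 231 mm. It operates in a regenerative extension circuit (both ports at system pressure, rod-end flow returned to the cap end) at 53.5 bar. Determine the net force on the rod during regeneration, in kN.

With equal pressure on both faces, forces on the annular region cancel; the net push is pressure × rod cross-section.
Rod cross-section A_rod = π/4 × (231 mm)² = 41910 mm^2
F = P × A_rod

F ≈ 224 kN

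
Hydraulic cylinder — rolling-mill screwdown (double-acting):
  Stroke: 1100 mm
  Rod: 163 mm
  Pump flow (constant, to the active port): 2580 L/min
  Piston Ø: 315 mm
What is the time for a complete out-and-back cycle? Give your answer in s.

Cap-side area A_cap = π/4 × (315 mm)² = 77930 mm^2
Rod-side annular area A_ann = π/4 × (315² − 163²) = 57060 mm^2
t_ext = A_cap·L/Q = 1.994 s
t_ret = A_ann·L/Q = 1.460 s
t_cycle = t_ext + t_ret

t ≈ 3.45 s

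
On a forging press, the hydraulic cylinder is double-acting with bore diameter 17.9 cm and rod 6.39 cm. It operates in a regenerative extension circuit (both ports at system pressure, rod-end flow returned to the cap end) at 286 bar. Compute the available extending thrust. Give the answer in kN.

With equal pressure on both faces, forces on the annular region cancel; the net push is pressure × rod cross-section.
Rod cross-section A_rod = π/4 × (6.39 cm)² = 32.07 cm^2
F = P × A_rod

F ≈ 91.7 kN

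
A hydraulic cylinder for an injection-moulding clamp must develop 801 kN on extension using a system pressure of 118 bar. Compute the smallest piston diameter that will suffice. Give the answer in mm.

D ≈ 294 mm

Extension force acts on the full piston face: F = P × (π/4)D².
D = √(4F / (πP)) = √(4 × 801 kN / (π × 118 bar))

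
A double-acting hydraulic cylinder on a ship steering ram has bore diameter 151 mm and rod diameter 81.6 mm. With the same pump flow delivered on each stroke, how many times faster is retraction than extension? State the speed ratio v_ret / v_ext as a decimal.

Cap-side area A_cap = π/4 × (151 mm)² = 17910 mm^2
Rod-side annular area A_ann = π/4 × (151² − 81.6²) = 12680 mm^2
For equal Q, v ∝ 1/A, so v_ret/v_ext = A_cap/A_ann.

v_ret/v_ext ≈ 1.41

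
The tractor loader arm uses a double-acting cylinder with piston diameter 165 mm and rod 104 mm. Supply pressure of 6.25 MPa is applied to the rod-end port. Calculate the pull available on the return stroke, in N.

Rod-side annular area A_ann = π/4 × (165² − 104²) = 12890 mm^2
On retraction the pressure acts on the annular area (bore minus rod).
F = P × A_ann

F ≈ 80500 N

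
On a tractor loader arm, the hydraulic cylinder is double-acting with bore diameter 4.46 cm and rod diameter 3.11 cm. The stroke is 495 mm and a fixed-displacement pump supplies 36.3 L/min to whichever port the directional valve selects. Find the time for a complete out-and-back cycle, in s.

Cap-side area A_cap = π/4 × (4.46 cm)² = 15.62 cm^2
Rod-side annular area A_ann = π/4 × (4.46² − 3.11²) = 8.026 cm^2
t_ext = A_cap·L/Q = 1.278 s
t_ret = A_ann·L/Q = 0.6567 s
t_cycle = t_ext + t_ret

t ≈ 1.93 s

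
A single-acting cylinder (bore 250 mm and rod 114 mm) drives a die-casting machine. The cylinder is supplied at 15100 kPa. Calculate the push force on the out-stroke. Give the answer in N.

F ≈ 7.41e5 N

Cap-side area A_cap = π/4 × (250 mm)² = 49090 mm^2
F = P × A_cap = 15100 kPa × A_cap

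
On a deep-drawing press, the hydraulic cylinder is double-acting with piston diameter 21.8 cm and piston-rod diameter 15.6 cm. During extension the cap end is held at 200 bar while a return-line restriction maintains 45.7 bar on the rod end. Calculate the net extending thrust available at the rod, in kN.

F ≈ 663 kN

Cap-side area A_cap = π/4 × (21.8 cm)² = 373.3 cm^2
Rod-side annular area A_ann = π/4 × (21.8² − 15.6²) = 182.1 cm^2
Net thrust = P_cap·A_cap − P_rod·A_ann = 746.5 kN − 83.23 kN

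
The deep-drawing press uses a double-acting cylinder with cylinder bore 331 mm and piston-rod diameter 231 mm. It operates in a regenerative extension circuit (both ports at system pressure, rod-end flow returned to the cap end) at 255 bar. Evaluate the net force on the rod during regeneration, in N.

With equal pressure on both faces, forces on the annular region cancel; the net push is pressure × rod cross-section.
Rod cross-section A_rod = π/4 × (231 mm)² = 41910 mm^2
F = P × A_rod

F ≈ 1.07e6 N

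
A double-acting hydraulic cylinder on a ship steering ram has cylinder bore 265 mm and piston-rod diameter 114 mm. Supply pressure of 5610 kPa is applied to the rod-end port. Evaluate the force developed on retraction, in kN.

Rod-side annular area A_ann = π/4 × (265² − 114²) = 44950 mm^2
On retraction the pressure acts on the annular area (bore minus rod).
F = P × A_ann

F ≈ 252 kN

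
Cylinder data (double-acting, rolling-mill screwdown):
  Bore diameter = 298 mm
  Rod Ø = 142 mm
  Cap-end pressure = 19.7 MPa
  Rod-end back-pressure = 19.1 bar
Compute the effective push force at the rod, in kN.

F ≈ 1270 kN

Cap-side area A_cap = π/4 × (298 mm)² = 69750 mm^2
Rod-side annular area A_ann = π/4 × (298² − 142²) = 53910 mm^2
Net thrust = P_cap·A_cap − P_rod·A_ann = 1374 kN − 103.0 kN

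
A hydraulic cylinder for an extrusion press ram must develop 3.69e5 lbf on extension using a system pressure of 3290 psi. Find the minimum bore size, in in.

D ≈ 12.0 in

Extension force acts on the full piston face: F = P × (π/4)D².
D = √(4F / (πP)) = √(4 × 3.69e5 lbf / (π × 3290 psi))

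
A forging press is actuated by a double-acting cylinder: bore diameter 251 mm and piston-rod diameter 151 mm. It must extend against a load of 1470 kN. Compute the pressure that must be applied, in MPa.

Cap-side area A_cap = π/4 × (251 mm)² = 49480 mm^2
P = F / A = 1470 kN / A

P ≈ 29.7 MPa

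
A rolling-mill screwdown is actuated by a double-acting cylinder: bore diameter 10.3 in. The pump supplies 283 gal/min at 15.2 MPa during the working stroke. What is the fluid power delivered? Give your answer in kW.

Hydraulic power = P × Q

W ≈ 271 kW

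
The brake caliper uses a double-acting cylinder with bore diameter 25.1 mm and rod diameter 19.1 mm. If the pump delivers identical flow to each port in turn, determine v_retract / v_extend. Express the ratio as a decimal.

v_ret/v_ext ≈ 2.38

Cap-side area A_cap = π/4 × (25.1 mm)² = 494.8 mm^2
Rod-side annular area A_ann = π/4 × (25.1² − 19.1²) = 208.3 mm^2
For equal Q, v ∝ 1/A, so v_ret/v_ext = A_cap/A_ann.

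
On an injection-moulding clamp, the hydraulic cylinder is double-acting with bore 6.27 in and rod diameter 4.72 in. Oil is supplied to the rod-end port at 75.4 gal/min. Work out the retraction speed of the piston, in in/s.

v ≈ 21.7 in/s

Rod-side annular area A_ann = π/4 × (6.27² − 4.72²) = 13.38 in^2
Flow into the rod-end port fills the annular volume.
v = Q / A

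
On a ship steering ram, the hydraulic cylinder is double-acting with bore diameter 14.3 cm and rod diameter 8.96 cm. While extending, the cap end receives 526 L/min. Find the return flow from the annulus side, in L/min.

Q_out ≈ 319 L/min

Cap-side area A_cap = π/4 × (14.3 cm)² = 160.6 cm^2
Rod-side annular area A_ann = π/4 × (14.3² − 8.96²) = 97.55 cm^2
Piston speed v = Q_in/A_cap; rod-end outflow Q_out = v × A_ann = Q_in × A_ann/A_cap.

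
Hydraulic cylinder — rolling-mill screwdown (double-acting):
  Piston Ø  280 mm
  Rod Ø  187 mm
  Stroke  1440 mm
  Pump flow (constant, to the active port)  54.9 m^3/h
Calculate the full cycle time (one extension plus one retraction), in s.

Cap-side area A_cap = π/4 × (280 mm)² = 61580 mm^2
Rod-side annular area A_ann = π/4 × (280² − 187²) = 34110 mm^2
t_ext = A_cap·L/Q = 5.814 s
t_ret = A_ann·L/Q = 3.221 s
t_cycle = t_ext + t_ret

t ≈ 9.04 s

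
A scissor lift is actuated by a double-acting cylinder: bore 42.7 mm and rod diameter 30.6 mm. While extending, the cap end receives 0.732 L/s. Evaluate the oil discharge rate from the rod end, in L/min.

Q_out ≈ 21.4 L/min

Cap-side area A_cap = π/4 × (42.7 mm)² = 1432 mm^2
Rod-side annular area A_ann = π/4 × (42.7² − 30.6²) = 696.6 mm^2
Piston speed v = Q_in/A_cap; rod-end outflow Q_out = v × A_ann = Q_in × A_ann/A_cap.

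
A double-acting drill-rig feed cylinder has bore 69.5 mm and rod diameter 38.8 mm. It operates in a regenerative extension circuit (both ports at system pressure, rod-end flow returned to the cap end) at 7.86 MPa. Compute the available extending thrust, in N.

F ≈ 9290 N

With equal pressure on both faces, forces on the annular region cancel; the net push is pressure × rod cross-section.
Rod cross-section A_rod = π/4 × (38.8 mm)² = 1182 mm^2
F = P × A_rod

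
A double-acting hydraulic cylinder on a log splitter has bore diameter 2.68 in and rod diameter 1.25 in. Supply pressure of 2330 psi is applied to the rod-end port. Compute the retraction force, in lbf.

Rod-side annular area A_ann = π/4 × (2.68² − 1.25²) = 4.414 in^2
On retraction the pressure acts on the annular area (bore minus rod).
F = P × A_ann

F ≈ 10300 lbf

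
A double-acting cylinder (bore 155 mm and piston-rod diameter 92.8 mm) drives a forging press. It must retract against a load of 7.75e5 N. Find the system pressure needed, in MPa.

Rod-side annular area A_ann = π/4 × (155² − 92.8²) = 12110 mm^2
Retraction: pressure acts on the annular area.
P = F / A = 7.75e5 N / A

P ≈ 64.0 MPa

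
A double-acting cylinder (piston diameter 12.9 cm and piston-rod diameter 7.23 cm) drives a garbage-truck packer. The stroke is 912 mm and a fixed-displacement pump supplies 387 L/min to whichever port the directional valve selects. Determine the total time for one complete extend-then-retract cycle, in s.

Cap-side area A_cap = π/4 × (12.9 cm)² = 130.7 cm^2
Rod-side annular area A_ann = π/4 × (12.9² − 7.23²) = 89.64 cm^2
t_ext = A_cap·L/Q = 1.848 s
t_ret = A_ann·L/Q = 1.268 s
t_cycle = t_ext + t_ret

t ≈ 3.12 s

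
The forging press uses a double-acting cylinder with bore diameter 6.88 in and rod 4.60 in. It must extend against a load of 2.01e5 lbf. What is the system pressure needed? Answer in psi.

P ≈ 5410 psi

Cap-side area A_cap = π/4 × (6.88 in)² = 37.18 in^2
P = F / A = 2.01e5 lbf / A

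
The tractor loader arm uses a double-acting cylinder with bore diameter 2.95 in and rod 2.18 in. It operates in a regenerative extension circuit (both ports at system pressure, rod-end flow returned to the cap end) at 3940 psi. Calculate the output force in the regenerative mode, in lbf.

With equal pressure on both faces, forces on the annular region cancel; the net push is pressure × rod cross-section.
Rod cross-section A_rod = π/4 × (2.18 in)² = 3.733 in^2
F = P × A_rod

F ≈ 14700 lbf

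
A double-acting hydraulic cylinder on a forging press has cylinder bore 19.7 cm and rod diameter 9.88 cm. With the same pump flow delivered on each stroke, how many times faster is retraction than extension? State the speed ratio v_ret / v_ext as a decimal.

Cap-side area A_cap = π/4 × (19.7 cm)² = 304.8 cm^2
Rod-side annular area A_ann = π/4 × (19.7² − 9.88²) = 228.1 cm^2
For equal Q, v ∝ 1/A, so v_ret/v_ext = A_cap/A_ann.

v_ret/v_ext ≈ 1.34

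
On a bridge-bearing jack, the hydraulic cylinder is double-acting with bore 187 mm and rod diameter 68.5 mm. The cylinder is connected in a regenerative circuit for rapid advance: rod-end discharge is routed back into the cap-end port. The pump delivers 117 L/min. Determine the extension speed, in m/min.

v ≈ 31.7 m/min

In regeneration the rod-end outflow joins the pump flow into the cap end, so the net volume the pump must supply per unit advance equals the rod cross-section area.
Rod cross-section A_rod = π/4 × (68.5 mm)² = 3685 mm^2
v = Q_pump / A_rod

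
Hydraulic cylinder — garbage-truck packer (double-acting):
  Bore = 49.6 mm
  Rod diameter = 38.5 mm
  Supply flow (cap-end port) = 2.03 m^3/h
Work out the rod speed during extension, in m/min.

Cap-side area A_cap = π/4 × (49.6 mm)² = 1932 mm^2
v = Q / A

v ≈ 17.5 m/min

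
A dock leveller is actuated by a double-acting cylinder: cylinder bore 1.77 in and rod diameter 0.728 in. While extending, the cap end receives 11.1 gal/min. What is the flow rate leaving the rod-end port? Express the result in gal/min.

Q_out ≈ 9.22 gal/min

Cap-side area A_cap = π/4 × (1.77 in)² = 2.461 in^2
Rod-side annular area A_ann = π/4 × (1.77² − 0.728²) = 2.044 in^2
Piston speed v = Q_in/A_cap; rod-end outflow Q_out = v × A_ann = Q_in × A_ann/A_cap.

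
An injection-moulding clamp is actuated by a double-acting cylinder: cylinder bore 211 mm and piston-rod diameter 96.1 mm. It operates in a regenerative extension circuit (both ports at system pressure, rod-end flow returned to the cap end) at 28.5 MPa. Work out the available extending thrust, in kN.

F ≈ 207 kN

With equal pressure on both faces, forces on the annular region cancel; the net push is pressure × rod cross-section.
Rod cross-section A_rod = π/4 × (96.1 mm)² = 7253 mm^2
F = P × A_rod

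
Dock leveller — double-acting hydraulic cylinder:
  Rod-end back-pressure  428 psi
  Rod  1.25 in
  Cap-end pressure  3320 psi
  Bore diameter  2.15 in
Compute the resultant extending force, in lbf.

Cap-side area A_cap = π/4 × (2.15 in)² = 3.631 in^2
Rod-side annular area A_ann = π/4 × (2.15² − 1.25²) = 2.403 in^2
Net thrust = P_cap·A_cap − P_rod·A_ann = 12050 lbf − 1029 lbf

F ≈ 11000 lbf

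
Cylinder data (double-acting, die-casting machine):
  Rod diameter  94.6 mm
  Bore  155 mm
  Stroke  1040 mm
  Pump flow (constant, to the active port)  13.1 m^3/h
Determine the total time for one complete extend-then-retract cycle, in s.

t ≈ 8.78 s

Cap-side area A_cap = π/4 × (155 mm)² = 18870 mm^2
Rod-side annular area A_ann = π/4 × (155² − 94.6²) = 11840 mm^2
t_ext = A_cap·L/Q = 5.393 s
t_ret = A_ann·L/Q = 3.384 s
t_cycle = t_ext + t_ret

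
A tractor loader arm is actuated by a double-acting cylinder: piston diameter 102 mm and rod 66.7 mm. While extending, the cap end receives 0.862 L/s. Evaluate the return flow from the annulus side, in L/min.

Cap-side area A_cap = π/4 × (102 mm)² = 8171 mm^2
Rod-side annular area A_ann = π/4 × (102² − 66.7²) = 4677 mm^2
Piston speed v = Q_in/A_cap; rod-end outflow Q_out = v × A_ann = Q_in × A_ann/A_cap.

Q_out ≈ 29.6 L/min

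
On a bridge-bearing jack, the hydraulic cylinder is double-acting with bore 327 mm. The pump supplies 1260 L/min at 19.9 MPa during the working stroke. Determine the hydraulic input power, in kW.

W ≈ 418 kW

Hydraulic power = P × Q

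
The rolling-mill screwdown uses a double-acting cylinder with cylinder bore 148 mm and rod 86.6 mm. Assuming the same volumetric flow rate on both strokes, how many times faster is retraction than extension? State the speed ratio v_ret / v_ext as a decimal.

Cap-side area A_cap = π/4 × (148 mm)² = 17200 mm^2
Rod-side annular area A_ann = π/4 × (148² − 86.6²) = 11310 mm^2
For equal Q, v ∝ 1/A, so v_ret/v_ext = A_cap/A_ann.

v_ret/v_ext ≈ 1.52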